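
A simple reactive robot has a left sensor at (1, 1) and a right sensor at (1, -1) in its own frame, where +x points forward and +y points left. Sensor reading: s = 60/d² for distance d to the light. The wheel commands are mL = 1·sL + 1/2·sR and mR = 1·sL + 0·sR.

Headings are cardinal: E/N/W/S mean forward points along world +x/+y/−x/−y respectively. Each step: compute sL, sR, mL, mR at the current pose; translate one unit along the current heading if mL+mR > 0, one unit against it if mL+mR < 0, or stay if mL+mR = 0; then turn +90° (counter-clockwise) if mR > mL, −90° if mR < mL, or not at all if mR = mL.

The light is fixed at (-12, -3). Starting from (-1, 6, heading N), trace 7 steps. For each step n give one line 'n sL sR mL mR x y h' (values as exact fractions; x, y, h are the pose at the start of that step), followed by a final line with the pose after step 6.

0 3/10 15/61 129/305 3/10 -1 6 N
1 12/53 4/15 286/795 12/53 -1 7 E
2 6/25 30/101 981/2525 6/25 0 7 S
3 12/37 60/221 3762/8177 12/37 0 6 W
4 3/10 15/61 129/305 3/10 -1 6 N
5 12/53 4/15 286/795 12/53 -1 7 E
6 6/25 30/101 981/2525 6/25 0 7 S
final 0 6 W

n=0: pose=(-1,6,N); sL=3/10, sR=15/61; mL=129/305, mR=3/10; mL+mR=441/610 → advance +1; mR−mL=-15/122 → turn -1·90°
n=1: pose=(-1,7,E); sL=12/53, sR=4/15; mL=286/795, mR=12/53; mL+mR=466/795 → advance +1; mR−mL=-2/15 → turn -1·90°
n=2: pose=(0,7,S); sL=6/25, sR=30/101; mL=981/2525, mR=6/25; mL+mR=1587/2525 → advance +1; mR−mL=-15/101 → turn -1·90°
n=3: pose=(0,6,W); sL=12/37, sR=60/221; mL=3762/8177, mR=12/37; mL+mR=6414/8177 → advance +1; mR−mL=-30/221 → turn -1·90°
n=4: pose=(-1,6,N); sL=3/10, sR=15/61; mL=129/305, mR=3/10; mL+mR=441/610 → advance +1; mR−mL=-15/122 → turn -1·90°
n=5: pose=(-1,7,E); sL=12/53, sR=4/15; mL=286/795, mR=12/53; mL+mR=466/795 → advance +1; mR−mL=-2/15 → turn -1·90°
n=6: pose=(0,7,S); sL=6/25, sR=30/101; mL=981/2525, mR=6/25; mL+mR=1587/2525 → advance +1; mR−mL=-15/101 → turn -1·90°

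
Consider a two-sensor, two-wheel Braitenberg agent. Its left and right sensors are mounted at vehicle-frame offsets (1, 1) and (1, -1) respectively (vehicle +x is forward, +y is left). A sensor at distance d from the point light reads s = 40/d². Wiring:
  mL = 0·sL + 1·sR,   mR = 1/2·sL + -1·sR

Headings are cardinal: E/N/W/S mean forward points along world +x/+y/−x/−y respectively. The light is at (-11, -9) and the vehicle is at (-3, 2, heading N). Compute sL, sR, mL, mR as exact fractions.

40/193 8/45 8/45 -644/8685

left sensor world pos  = (-4, 3); dL² = 193
right sensor world pos = (-2, 3); dR² = 225
sL = 40/193 = 40/193
sR = 40/225 = 8/45
mL = 0·sL + 1·sR = 8/45
mR = 1/2·sL + -1·sR = -644/8685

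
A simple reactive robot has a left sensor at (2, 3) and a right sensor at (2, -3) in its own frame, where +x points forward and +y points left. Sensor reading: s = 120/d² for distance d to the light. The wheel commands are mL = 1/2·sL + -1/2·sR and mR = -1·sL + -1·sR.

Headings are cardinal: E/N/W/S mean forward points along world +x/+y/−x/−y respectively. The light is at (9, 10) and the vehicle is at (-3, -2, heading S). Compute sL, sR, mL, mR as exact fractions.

left sensor world pos  = (0, -4); dL² = 277
right sensor world pos = (-6, -4); dR² = 421
sL = 120/277 = 120/277
sR = 120/421 = 120/421
mL = 1/2·sL + -1/2·sR = 8640/116617
mR = -1·sL + -1·sR = -83760/116617

120/277 120/421 8640/116617 -83760/116617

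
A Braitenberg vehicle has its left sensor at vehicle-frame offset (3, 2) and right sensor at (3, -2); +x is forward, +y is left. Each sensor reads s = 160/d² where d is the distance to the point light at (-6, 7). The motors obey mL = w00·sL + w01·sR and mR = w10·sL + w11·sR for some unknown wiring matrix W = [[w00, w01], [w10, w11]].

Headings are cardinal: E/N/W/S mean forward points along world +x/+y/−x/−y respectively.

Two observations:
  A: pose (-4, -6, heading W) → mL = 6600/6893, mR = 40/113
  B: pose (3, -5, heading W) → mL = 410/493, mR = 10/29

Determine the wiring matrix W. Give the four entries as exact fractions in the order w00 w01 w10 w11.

-1/2 1 1/2 0

obs A: pose=(-4,-6,W) → sL=80/113, sR=80/61, mL=6600/6893, mR=40/113
obs B: pose=(3,-5,W) → sL=20/29, sR=20/17, mL=410/493, mR=10/29
sensor matrix S = [[80/113, 80/61], [20/29, 20/17]]; det S = -243200/3398249
solve [mL_A; mL_B] = S·[w00; w01] and [mR_A; mR_B] = S·[w10; w11]:
  w00 = -1/2, w01 = 1, w10 = 1/2, w11 = 0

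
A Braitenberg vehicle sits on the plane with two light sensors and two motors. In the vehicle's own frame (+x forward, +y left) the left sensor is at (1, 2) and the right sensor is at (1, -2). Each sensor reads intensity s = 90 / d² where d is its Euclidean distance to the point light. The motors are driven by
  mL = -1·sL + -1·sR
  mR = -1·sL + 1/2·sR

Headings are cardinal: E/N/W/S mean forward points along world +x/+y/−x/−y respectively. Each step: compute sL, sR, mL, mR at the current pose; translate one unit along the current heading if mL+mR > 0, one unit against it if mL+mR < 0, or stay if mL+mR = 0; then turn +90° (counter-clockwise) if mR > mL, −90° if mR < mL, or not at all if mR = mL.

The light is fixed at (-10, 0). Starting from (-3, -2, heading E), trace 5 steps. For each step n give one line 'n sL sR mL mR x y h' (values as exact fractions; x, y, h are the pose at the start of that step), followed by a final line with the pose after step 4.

n=0: pose=(-3,-2,E); sL=45/32, sR=9/8; mL=-81/32, mR=-27/32; mL+mR=-27/8 → advance -1; mR−mL=27/16 → turn +1·90°
n=1: pose=(-4,-2,N); sL=90/17, sR=18/13; mL=-1476/221, mR=-1017/221; mL+mR=-2493/221 → advance -1; mR−mL=27/13 → turn +1·90°
n=2: pose=(-4,-3,W); sL=9/5, sR=45/13; mL=-342/65, mR=-9/130; mL+mR=-693/130 → advance -1; mR−mL=135/26 → turn +1·90°
n=3: pose=(-3,-3,S); sL=90/97, sR=90/41; mL=-12420/3977, mR=675/3977; mL+mR=-11745/3977 → advance -1; mR−mL=135/41 → turn +1·90°
n=4: pose=(-3,-2,E); sL=45/32, sR=9/8; mL=-81/32, mR=-27/32; mL+mR=-27/8 → advance -1; mR−mL=27/16 → turn +1·90°

0 45/32 9/8 -81/32 -27/32 -3 -2 E
1 90/17 18/13 -1476/221 -1017/221 -4 -2 N
2 9/5 45/13 -342/65 -9/130 -4 -3 W
3 90/97 90/41 -12420/3977 675/3977 -3 -3 S
4 45/32 9/8 -81/32 -27/32 -3 -2 E
final -4 -2 N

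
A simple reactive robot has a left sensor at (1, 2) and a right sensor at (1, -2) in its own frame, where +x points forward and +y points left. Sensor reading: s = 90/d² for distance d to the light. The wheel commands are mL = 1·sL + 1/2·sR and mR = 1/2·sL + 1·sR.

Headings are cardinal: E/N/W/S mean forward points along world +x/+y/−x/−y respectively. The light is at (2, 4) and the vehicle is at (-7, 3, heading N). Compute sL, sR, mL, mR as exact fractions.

left sensor world pos  = (-9, 4); dL² = 121
right sensor world pos = (-5, 4); dR² = 49
sL = 90/121 = 90/121
sR = 90/49 = 90/49
mL = 1·sL + 1/2·sR = 9855/5929
mR = 1/2·sL + 1·sR = 13095/5929

90/121 90/49 9855/5929 13095/5929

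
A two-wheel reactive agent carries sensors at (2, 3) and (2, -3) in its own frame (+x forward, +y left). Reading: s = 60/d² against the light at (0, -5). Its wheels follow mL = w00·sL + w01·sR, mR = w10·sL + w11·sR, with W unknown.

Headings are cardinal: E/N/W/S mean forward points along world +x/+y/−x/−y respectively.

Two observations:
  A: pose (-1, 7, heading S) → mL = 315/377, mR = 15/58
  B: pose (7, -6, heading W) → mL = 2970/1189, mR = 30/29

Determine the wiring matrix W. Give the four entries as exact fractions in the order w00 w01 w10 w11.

1 1/2 0 1/2

obs A: pose=(-1,7,S) → sL=15/26, sR=15/29, mL=315/377, mR=15/58
obs B: pose=(7,-6,W) → sL=60/41, sR=60/29, mL=2970/1189, mR=30/29
sensor matrix S = [[15/26, 15/29], [60/41, 60/29]]; det S = 6750/15457
solve [mL_A; mL_B] = S·[w00; w01] and [mR_A; mR_B] = S·[w10; w11]:
  w00 = 1, w01 = 1/2, w10 = 0, w11 = 1/2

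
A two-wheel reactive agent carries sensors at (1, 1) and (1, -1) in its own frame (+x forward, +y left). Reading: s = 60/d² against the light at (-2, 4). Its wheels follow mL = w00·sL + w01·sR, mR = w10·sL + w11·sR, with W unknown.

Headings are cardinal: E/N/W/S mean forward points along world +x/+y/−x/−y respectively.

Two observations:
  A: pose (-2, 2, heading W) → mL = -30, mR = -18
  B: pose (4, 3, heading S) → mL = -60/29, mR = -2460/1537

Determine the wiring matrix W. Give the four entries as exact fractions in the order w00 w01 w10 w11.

obs A: pose=(-2,2,W) → sL=6, sR=30, mL=-30, mR=-18
obs B: pose=(4,3,S) → sL=60/53, sR=60/29, mL=-60/29, mR=-2460/1537
sensor matrix S = [[6, 30], [60/53, 60/29]]; det S = -33120/1537
solve [mL_A; mL_B] = S·[w00; w01] and [mR_A; mR_B] = S·[w10; w11]:
  w00 = 0, w01 = -1, w10 = -1/2, w11 = -1/2

0 -1 -1/2 -1/2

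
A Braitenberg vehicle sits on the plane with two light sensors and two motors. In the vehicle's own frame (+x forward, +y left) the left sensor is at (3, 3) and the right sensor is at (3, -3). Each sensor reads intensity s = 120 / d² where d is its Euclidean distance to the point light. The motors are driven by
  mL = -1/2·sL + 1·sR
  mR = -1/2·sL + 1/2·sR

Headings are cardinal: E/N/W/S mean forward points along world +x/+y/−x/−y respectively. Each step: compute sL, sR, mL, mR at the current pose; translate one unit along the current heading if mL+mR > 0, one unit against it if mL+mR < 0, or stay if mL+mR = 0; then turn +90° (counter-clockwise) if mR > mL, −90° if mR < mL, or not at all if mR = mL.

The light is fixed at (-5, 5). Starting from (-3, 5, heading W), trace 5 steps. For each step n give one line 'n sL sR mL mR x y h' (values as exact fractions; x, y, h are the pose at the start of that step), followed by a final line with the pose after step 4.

n=0: pose=(-3,5,W); sL=12, sR=12; mL=6, mR=0; mL+mR=6 → advance +1; mR−mL=-6 → turn -1·90°
n=1: pose=(-4,5,N); sL=120/13, sR=24/5; mL=12/65, mR=-144/65; mL+mR=-132/65 → advance -1; mR−mL=-12/5 → turn -1·90°
n=2: pose=(-4,4,E); sL=6, sR=15/4; mL=3/4, mR=-9/8; mL+mR=-3/8 → advance -1; mR−mL=-15/8 → turn -1·90°
n=3: pose=(-5,4,S); sL=24/5, sR=24/5; mL=12/5, mR=0; mL+mR=12/5 → advance +1; mR−mL=-12/5 → turn -1·90°
n=4: pose=(-5,3,W); sL=60/17, sR=12; mL=174/17, mR=72/17; mL+mR=246/17 → advance +1; mR−mL=-6 → turn -1·90°

0 12 12 6 0 -3 5 W
1 120/13 24/5 12/65 -144/65 -4 5 N
2 6 15/4 3/4 -9/8 -4 4 E
3 24/5 24/5 12/5 0 -5 4 S
4 60/17 12 174/17 72/17 -5 3 W
final -6 3 N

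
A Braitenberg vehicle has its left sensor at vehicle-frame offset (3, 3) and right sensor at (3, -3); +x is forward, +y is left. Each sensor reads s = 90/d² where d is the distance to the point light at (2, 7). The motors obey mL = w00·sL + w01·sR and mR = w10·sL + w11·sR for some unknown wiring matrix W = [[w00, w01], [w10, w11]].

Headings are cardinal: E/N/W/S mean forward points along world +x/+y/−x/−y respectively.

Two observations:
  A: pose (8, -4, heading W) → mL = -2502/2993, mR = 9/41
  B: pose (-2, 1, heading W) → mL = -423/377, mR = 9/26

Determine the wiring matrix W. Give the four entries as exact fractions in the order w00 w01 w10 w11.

-1/2 -1/2 1/2 0

obs A: pose=(8,-4,W) → sL=18/41, sR=90/73, mL=-2502/2993, mR=9/41
obs B: pose=(-2,1,W) → sL=9/13, sR=45/29, mL=-423/377, mR=9/26
sensor matrix S = [[18/41, 90/73], [9/13, 45/29]]; det S = -194400/1128361
solve [mL_A; mL_B] = S·[w00; w01] and [mR_A; mR_B] = S·[w10; w11]:
  w00 = -1/2, w01 = -1/2, w10 = 1/2, w11 = 0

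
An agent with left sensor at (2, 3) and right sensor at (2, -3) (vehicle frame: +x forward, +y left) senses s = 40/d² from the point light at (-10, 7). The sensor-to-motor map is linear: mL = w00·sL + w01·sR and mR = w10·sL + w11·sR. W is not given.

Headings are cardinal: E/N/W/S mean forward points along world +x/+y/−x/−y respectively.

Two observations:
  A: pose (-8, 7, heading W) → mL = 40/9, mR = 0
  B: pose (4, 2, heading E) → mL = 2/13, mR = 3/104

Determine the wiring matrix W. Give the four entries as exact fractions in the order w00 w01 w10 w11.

obs A: pose=(-8,7,W) → sL=40/9, sR=40/9, mL=40/9, mR=0
obs B: pose=(4,2,E) → sL=2/13, sR=1/8, mL=2/13, mR=3/104
sensor matrix S = [[40/9, 40/9], [2/13, 1/8]]; det S = -5/39
solve [mL_A; mL_B] = S·[w00; w01] and [mR_A; mR_B] = S·[w10; w11]:
  w00 = 1, w01 = 0, w10 = 1, w11 = -1

1 0 1 -1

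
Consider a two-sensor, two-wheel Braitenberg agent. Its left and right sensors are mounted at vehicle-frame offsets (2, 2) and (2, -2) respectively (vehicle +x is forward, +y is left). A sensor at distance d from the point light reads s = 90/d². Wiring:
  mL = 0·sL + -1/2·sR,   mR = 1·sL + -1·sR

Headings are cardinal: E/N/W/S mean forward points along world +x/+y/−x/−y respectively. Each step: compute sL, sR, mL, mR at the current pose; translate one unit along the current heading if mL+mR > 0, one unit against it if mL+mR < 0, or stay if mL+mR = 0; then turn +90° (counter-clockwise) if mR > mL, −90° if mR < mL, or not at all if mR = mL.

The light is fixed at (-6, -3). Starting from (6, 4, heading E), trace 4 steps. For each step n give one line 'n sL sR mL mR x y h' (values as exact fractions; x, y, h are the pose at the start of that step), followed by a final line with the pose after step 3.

n=0: pose=(6,4,E); sL=90/277, sR=90/221; mL=-45/221, mR=-5040/61217; mL+mR=-17505/61217 → advance -1; mR−mL=7425/61217 → turn +1·90°
n=1: pose=(5,4,N); sL=5/9, sR=9/25; mL=-9/50, mR=44/225; mL+mR=7/450 → advance +1; mR−mL=169/450 → turn +1·90°
n=2: pose=(5,5,W); sL=10/13, sR=90/181; mL=-45/181, mR=640/2353; mL+mR=55/2353 → advance +1; mR−mL=1225/2353 → turn +1·90°
n=3: pose=(4,5,S); sL=1/2, sR=9/10; mL=-9/20, mR=-2/5; mL+mR=-17/20 → advance -1; mR−mL=1/20 → turn +1·90°

0 90/277 90/221 -45/221 -5040/61217 6 4 E
1 5/9 9/25 -9/50 44/225 5 4 N
2 10/13 90/181 -45/181 640/2353 5 5 W
3 1/2 9/10 -9/20 -2/5 4 5 S
final 4 6 E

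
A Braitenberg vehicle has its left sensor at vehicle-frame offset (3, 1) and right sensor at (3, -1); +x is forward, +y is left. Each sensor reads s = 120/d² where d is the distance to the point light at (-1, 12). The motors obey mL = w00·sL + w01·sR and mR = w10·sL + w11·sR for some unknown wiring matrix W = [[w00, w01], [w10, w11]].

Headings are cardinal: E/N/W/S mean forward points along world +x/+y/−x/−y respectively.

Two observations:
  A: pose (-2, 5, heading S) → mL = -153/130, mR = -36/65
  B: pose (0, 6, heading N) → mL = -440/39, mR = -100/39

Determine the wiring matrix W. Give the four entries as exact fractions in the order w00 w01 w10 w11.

obs A: pose=(-2,5,S) → sL=6/5, sR=15/13, mL=-153/130, mR=-36/65
obs B: pose=(0,6,N) → sL=40/3, sR=120/13, mL=-440/39, mR=-100/39
sensor matrix S = [[6/5, 15/13], [40/3, 120/13]]; det S = -56/13
solve [mL_A; mL_B] = S·[w00; w01] and [mR_A; mR_B] = S·[w10; w11]:
  w00 = -1/2, w01 = -1/2, w10 = 1/2, w11 = -1

-1/2 -1/2 1/2 -1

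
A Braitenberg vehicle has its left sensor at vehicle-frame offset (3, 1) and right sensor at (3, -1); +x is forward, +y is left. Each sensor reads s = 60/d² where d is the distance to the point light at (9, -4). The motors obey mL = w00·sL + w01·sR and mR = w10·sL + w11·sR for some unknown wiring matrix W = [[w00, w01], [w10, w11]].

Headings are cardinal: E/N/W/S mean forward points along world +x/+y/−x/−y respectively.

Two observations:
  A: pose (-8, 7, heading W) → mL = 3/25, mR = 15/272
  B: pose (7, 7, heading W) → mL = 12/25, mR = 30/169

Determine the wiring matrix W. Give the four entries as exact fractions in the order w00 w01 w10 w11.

1 0 0 1/2

obs A: pose=(-8,7,W) → sL=3/25, sR=15/136, mL=3/25, mR=15/272
obs B: pose=(7,7,W) → sL=12/25, sR=60/169, mL=12/25, mR=30/169
sensor matrix S = [[3/25, 15/136], [12/25, 60/169]]; det S = -297/28730
solve [mL_A; mL_B] = S·[w00; w01] and [mR_A; mR_B] = S·[w10; w11]:
  w00 = 1, w01 = 0, w10 = 0, w11 = 1/2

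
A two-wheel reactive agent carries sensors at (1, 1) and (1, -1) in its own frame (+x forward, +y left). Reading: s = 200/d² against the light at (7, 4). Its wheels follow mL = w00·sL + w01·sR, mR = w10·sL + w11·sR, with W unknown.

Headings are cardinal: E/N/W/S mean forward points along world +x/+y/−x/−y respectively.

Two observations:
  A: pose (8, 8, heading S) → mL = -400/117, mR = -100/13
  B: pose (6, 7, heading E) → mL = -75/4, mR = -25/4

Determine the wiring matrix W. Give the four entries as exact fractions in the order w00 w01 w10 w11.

1/2 -1/2 -1/2 0

obs A: pose=(8,8,S) → sL=200/13, sR=200/9, mL=-400/117, mR=-100/13
obs B: pose=(6,7,E) → sL=25/2, sR=50, mL=-75/4, mR=-25/4
sensor matrix S = [[200/13, 200/9], [25/2, 50]]; det S = 57500/117
solve [mL_A; mL_B] = S·[w00; w01] and [mR_A; mR_B] = S·[w10; w11]:
  w00 = 1/2, w01 = -1/2, w10 = -1/2, w11 = 0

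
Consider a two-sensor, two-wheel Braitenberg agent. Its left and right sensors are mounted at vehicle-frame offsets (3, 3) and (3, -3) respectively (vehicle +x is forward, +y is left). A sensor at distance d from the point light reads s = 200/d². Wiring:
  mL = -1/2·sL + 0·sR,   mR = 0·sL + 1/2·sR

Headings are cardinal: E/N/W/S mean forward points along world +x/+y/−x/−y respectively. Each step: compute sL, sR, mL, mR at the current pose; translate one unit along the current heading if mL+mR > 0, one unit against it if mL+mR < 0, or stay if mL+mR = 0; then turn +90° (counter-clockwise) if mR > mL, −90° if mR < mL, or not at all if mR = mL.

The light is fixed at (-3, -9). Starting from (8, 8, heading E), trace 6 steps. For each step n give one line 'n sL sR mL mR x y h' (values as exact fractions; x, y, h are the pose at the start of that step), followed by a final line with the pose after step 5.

0 50/149 25/49 -25/149 25/98 8 8 E
1 200/481 8/25 -100/481 4/25 9 8 N
2 4/5 100/221 -2/5 50/221 9 7 W
3 8/17 200/269 -4/17 100/269 10 7 S
4 10/29 1/2 -5/29 1/4 10 6 E
5 40/89 200/613 -20/89 100/613 11 6 N
final 11 5 W

n=0: pose=(8,8,E); sL=50/149, sR=25/49; mL=-25/149, mR=25/98; mL+mR=1275/14602 → advance +1; mR−mL=6175/14602 → turn +1·90°
n=1: pose=(9,8,N); sL=200/481, sR=8/25; mL=-100/481, mR=4/25; mL+mR=-576/12025 → advance -1; mR−mL=4424/12025 → turn +1·90°
n=2: pose=(9,7,W); sL=4/5, sR=100/221; mL=-2/5, mR=50/221; mL+mR=-192/1105 → advance -1; mR−mL=692/1105 → turn +1·90°
n=3: pose=(10,7,S); sL=8/17, sR=200/269; mL=-4/17, mR=100/269; mL+mR=624/4573 → advance +1; mR−mL=2776/4573 → turn +1·90°
n=4: pose=(10,6,E); sL=10/29, sR=1/2; mL=-5/29, mR=1/4; mL+mR=9/116 → advance +1; mR−mL=49/116 → turn +1·90°
n=5: pose=(11,6,N); sL=40/89, sR=200/613; mL=-20/89, mR=100/613; mL+mR=-3360/54557 → advance -1; mR−mL=21160/54557 → turn +1·90°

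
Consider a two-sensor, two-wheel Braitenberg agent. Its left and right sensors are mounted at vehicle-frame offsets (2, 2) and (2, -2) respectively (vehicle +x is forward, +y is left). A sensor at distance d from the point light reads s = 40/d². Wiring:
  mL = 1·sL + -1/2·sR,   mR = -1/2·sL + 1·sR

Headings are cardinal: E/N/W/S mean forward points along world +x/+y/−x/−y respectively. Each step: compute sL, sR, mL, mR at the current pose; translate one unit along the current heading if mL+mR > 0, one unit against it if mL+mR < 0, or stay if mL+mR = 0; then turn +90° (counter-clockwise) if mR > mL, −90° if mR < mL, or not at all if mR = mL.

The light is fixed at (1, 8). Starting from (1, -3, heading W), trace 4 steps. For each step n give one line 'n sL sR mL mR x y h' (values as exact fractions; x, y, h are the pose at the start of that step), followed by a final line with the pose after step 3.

n=0: pose=(1,-3,W); sL=40/173, sR=8/17; mL=-12/2941, mR=1044/2941; mL+mR=1032/2941 → advance +1; mR−mL=1056/2941 → turn +1·90°
n=1: pose=(0,-3,S); sL=4/17, sR=20/89; mL=186/1513, mR=162/1513; mL+mR=348/1513 → advance +1; mR−mL=-24/1513 → turn -1·90°
n=2: pose=(0,-4,W); sL=8/41, sR=40/109; mL=52/4469, mR=1204/4469; mL+mR=1256/4469 → advance +1; mR−mL=1152/4469 → turn +1·90°
n=3: pose=(-1,-4,S); sL=10/49, sR=10/53; mL=285/2597, mR=225/2597; mL+mR=510/2597 → advance +1; mR−mL=-60/2597 → turn -1·90°

0 40/173 8/17 -12/2941 1044/2941 1 -3 W
1 4/17 20/89 186/1513 162/1513 0 -3 S
2 8/41 40/109 52/4469 1204/4469 0 -4 W
3 10/49 10/53 285/2597 225/2597 -1 -4 S
final -1 -5 W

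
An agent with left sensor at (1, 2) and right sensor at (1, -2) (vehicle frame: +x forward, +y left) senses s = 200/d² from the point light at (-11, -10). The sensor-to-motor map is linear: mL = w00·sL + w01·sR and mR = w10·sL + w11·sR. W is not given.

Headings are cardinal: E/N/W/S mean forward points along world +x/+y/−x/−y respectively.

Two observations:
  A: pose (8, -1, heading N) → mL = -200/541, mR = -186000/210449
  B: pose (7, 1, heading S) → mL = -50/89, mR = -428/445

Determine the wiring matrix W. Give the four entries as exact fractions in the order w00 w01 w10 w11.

0 -1 -1 -1

obs A: pose=(8,-1,N) → sL=200/389, sR=200/541, mL=-200/541, mR=-186000/210449
obs B: pose=(7,1,S) → sL=2/5, sR=50/89, mL=-50/89, mR=-428/445
sensor matrix S = [[200/389, 200/541], [2/5, 50/89]]; det S = 2640320/18729961
solve [mL_A; mL_B] = S·[w00; w01] and [mR_A; mR_B] = S·[w10; w11]:
  w00 = 0, w01 = -1, w10 = -1, w11 = -1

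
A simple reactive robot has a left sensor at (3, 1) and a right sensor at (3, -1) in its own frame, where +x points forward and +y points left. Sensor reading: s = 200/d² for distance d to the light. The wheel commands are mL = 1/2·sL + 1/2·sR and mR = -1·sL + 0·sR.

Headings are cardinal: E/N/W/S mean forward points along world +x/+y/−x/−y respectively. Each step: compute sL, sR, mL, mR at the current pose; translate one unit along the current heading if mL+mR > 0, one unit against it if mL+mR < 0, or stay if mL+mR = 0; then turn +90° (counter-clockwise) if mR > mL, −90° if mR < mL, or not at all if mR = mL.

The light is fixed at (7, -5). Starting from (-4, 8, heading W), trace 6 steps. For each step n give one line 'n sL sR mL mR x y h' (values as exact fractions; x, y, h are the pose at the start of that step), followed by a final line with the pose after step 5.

n=0: pose=(-4,8,W); sL=10/17, sR=25/49; mL=915/1666, mR=-10/17; mL+mR=-65/1666 → advance -1; mR−mL=-1895/1666 → turn -1·90°
n=1: pose=(-3,8,N); sL=200/377, sR=200/337; mL=71400/127049, mR=-200/377; mL+mR=4000/127049 → advance +1; mR−mL=-138800/127049 → turn -1·90°
n=2: pose=(-3,9,E); sL=100/137, sR=100/109; mL=12300/14933, mR=-100/137; mL+mR=1400/14933 → advance +1; mR−mL=-23200/14933 → turn -1·90°
n=3: pose=(-2,9,S); sL=40/37, sR=200/221; mL=8120/8177, mR=-40/37; mL+mR=-720/8177 → advance -1; mR−mL=-16960/8177 → turn -1·90°
n=4: pose=(-2,10,W); sL=10/17, sR=1/2; mL=37/68, mR=-10/17; mL+mR=-3/68 → advance -1; mR−mL=-77/68 → turn -1·90°
n=5: pose=(-1,10,N); sL=40/81, sR=200/373; mL=15560/30213, mR=-40/81; mL+mR=640/30213 → advance +1; mR−mL=-10160/10071 → turn -1·90°

0 10/17 25/49 915/1666 -10/17 -4 8 W
1 200/377 200/337 71400/127049 -200/377 -3 8 N
2 100/137 100/109 12300/14933 -100/137 -3 9 E
3 40/37 200/221 8120/8177 -40/37 -2 9 S
4 10/17 1/2 37/68 -10/17 -2 10 W
5 40/81 200/373 15560/30213 -40/81 -1 10 N
final -1 11 E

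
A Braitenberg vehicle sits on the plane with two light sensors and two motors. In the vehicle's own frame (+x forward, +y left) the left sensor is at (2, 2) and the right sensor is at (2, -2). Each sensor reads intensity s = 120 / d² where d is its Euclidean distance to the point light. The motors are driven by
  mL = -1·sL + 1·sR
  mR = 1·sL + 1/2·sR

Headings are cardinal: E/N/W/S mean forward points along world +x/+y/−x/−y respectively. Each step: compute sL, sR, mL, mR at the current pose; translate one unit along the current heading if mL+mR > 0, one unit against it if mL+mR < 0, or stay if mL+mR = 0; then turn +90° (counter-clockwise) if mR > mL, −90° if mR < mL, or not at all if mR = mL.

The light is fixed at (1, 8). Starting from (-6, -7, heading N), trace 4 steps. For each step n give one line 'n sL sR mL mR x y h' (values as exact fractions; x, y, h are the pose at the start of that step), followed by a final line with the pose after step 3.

n=0: pose=(-6,-7,N); sL=12/25, sR=60/97; mL=336/2425, mR=1914/2425; mL+mR=90/97 → advance +1; mR−mL=1578/2425 → turn +1·90°
n=1: pose=(-6,-6,W); sL=120/337, sR=8/15; mL=896/5055, mR=3148/5055; mL+mR=4/5 → advance +1; mR−mL=2252/5055 → turn +1·90°
n=2: pose=(-7,-6,S); sL=30/73, sR=30/89; mL=-480/6497, mR=3765/6497; mL+mR=45/89 → advance +1; mR−mL=4245/6497 → turn +1·90°
n=3: pose=(-7,-7,E); sL=24/41, sR=24/65; mL=-576/2665, mR=2052/2665; mL+mR=36/65 → advance +1; mR−mL=2628/2665 → turn +1·90°

0 12/25 60/97 336/2425 1914/2425 -6 -7 N
1 120/337 8/15 896/5055 3148/5055 -6 -6 W
2 30/73 30/89 -480/6497 3765/6497 -7 -6 S
3 24/41 24/65 -576/2665 2052/2665 -7 -7 E
final -6 -7 N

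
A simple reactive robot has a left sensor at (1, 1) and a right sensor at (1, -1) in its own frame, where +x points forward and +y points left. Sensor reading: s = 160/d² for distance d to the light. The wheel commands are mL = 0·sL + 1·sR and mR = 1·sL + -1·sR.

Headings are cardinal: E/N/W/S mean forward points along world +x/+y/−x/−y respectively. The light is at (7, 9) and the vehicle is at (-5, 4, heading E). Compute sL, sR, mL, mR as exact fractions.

left sensor world pos  = (-4, 5); dL² = 137
right sensor world pos = (-4, 3); dR² = 157
sL = 160/137 = 160/137
sR = 160/157 = 160/157
mL = 0·sL + 1·sR = 160/157
mR = 1·sL + -1·sR = 3200/21509

160/137 160/157 160/157 3200/21509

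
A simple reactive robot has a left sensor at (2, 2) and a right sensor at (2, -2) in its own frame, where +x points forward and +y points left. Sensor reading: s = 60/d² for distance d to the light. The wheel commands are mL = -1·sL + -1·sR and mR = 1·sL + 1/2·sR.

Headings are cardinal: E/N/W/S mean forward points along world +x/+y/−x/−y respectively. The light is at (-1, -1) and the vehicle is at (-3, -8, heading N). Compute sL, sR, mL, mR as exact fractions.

60/41 12/5 -792/205 546/205

left sensor world pos  = (-5, -6); dL² = 41
right sensor world pos = (-1, -6); dR² = 25
sL = 60/41 = 60/41
sR = 60/25 = 12/5
mL = -1·sL + -1·sR = -792/205
mR = 1·sL + 1/2·sR = 546/205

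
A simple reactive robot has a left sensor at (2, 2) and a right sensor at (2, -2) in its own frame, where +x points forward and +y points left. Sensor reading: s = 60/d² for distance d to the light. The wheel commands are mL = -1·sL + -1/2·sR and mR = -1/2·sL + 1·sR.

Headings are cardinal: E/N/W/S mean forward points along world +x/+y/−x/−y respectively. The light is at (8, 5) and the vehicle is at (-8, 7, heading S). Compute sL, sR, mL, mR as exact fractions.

15/49 5/27 -1055/2646 85/2646

left sensor world pos  = (-6, 5); dL² = 196
right sensor world pos = (-10, 5); dR² = 324
sL = 60/196 = 15/49
sR = 60/324 = 5/27
mL = -1·sL + -1/2·sR = -1055/2646
mR = -1/2·sL + 1·sR = 85/2646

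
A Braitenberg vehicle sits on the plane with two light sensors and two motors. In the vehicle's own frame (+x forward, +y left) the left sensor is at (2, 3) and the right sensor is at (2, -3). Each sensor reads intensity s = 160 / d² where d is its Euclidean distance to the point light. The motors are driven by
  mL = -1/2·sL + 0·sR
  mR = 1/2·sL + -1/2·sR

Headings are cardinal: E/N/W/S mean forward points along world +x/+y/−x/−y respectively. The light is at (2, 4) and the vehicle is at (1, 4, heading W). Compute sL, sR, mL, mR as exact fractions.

80/9 80/9 -40/9 0

left sensor world pos  = (-1, 1); dL² = 18
right sensor world pos = (-1, 7); dR² = 18
sL = 160/18 = 80/9
sR = 160/18 = 80/9
mL = -1/2·sL + 0·sR = -40/9
mR = 1/2·sL + -1/2·sR = 0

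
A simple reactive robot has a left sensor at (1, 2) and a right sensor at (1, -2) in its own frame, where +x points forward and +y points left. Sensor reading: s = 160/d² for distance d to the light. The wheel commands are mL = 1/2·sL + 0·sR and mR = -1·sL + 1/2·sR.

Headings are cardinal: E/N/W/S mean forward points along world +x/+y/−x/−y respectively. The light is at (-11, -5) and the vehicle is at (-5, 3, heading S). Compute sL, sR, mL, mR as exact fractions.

160/113 32/13 80/113 -272/1469

left sensor world pos  = (-3, 2); dL² = 113
right sensor world pos = (-7, 2); dR² = 65
sL = 160/113 = 160/113
sR = 160/65 = 32/13
mL = 1/2·sL + 0·sR = 80/113
mR = -1·sL + 1/2·sR = -272/1469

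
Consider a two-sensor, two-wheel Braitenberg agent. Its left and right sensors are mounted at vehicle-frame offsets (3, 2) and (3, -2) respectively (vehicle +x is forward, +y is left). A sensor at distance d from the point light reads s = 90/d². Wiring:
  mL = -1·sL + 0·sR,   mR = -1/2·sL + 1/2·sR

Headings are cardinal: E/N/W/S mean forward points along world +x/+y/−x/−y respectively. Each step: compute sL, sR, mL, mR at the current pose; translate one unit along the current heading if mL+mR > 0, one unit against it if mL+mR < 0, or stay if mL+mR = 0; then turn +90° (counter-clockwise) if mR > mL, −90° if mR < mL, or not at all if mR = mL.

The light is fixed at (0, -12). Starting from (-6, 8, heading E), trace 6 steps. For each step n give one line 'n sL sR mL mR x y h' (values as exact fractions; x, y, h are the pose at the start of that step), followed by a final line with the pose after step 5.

0 90/493 10/37 -90/493 800/18241 -6 8 E
1 9/61 45/277 -9/61 126/16897 -7 8 N
2 90/389 90/541 -90/389 -6840/210449 -7 7 W
3 45/136 9/32 -45/136 -27/1088 -6 7 S
4 90/493 10/37 -90/493 800/18241 -6 8 E
5 9/61 45/277 -9/61 126/16897 -7 8 N
final -7 7 W

n=0: pose=(-6,8,E); sL=90/493, sR=10/37; mL=-90/493, mR=800/18241; mL+mR=-2530/18241 → advance -1; mR−mL=4130/18241 → turn +1·90°
n=1: pose=(-7,8,N); sL=9/61, sR=45/277; mL=-9/61, mR=126/16897; mL+mR=-2367/16897 → advance -1; mR−mL=2619/16897 → turn +1·90°
n=2: pose=(-7,7,W); sL=90/389, sR=90/541; mL=-90/389, mR=-6840/210449; mL+mR=-55530/210449 → advance -1; mR−mL=41850/210449 → turn +1·90°
n=3: pose=(-6,7,S); sL=45/136, sR=9/32; mL=-45/136, mR=-27/1088; mL+mR=-387/1088 → advance -1; mR−mL=333/1088 → turn +1·90°
n=4: pose=(-6,8,E); sL=90/493, sR=10/37; mL=-90/493, mR=800/18241; mL+mR=-2530/18241 → advance -1; mR−mL=4130/18241 → turn +1·90°
n=5: pose=(-7,8,N); sL=9/61, sR=45/277; mL=-9/61, mR=126/16897; mL+mR=-2367/16897 → advance -1; mR−mL=2619/16897 → turn +1·90°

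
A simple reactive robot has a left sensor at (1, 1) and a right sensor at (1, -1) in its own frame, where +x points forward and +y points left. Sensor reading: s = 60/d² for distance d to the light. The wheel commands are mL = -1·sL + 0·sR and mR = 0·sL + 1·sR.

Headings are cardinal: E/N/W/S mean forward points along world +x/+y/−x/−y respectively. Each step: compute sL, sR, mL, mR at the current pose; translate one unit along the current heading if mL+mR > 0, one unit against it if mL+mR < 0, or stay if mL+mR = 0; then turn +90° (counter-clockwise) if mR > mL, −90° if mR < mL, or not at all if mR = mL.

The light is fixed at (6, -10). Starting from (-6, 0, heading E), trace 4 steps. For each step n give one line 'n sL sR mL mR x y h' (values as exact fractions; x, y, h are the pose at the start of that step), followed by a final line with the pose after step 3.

0 30/121 30/101 -30/121 30/101 -6 0 E
1 12/53 60/221 -12/53 60/221 -5 0 N
2 15/61 5/24 -15/61 5/24 -5 1 W
3 60/181 60/221 -60/181 60/221 -4 1 S
final -4 2 E

n=0: pose=(-6,0,E); sL=30/121, sR=30/101; mL=-30/121, mR=30/101; mL+mR=600/12221 → advance +1; mR−mL=6660/12221 → turn +1·90°
n=1: pose=(-5,0,N); sL=12/53, sR=60/221; mL=-12/53, mR=60/221; mL+mR=528/11713 → advance +1; mR−mL=5832/11713 → turn +1·90°
n=2: pose=(-5,1,W); sL=15/61, sR=5/24; mL=-15/61, mR=5/24; mL+mR=-55/1464 → advance -1; mR−mL=665/1464 → turn +1·90°
n=3: pose=(-4,1,S); sL=60/181, sR=60/221; mL=-60/181, mR=60/221; mL+mR=-2400/40001 → advance -1; mR−mL=24120/40001 → turn +1·90°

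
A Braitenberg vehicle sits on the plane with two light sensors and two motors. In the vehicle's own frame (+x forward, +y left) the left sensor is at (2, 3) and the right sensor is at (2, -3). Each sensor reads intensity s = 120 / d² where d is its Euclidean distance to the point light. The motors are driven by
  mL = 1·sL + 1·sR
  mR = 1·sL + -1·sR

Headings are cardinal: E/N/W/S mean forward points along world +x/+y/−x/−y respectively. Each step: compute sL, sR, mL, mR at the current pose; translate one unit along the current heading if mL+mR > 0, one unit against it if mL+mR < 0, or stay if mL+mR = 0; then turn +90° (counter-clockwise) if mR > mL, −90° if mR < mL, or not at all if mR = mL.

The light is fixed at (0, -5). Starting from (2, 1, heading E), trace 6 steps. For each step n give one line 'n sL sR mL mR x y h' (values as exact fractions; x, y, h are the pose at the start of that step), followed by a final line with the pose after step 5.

n=0: pose=(2,1,E); sL=120/97, sR=24/5; mL=2928/485, mR=-1728/485; mL+mR=240/97 → advance +1; mR−mL=-48/5 → turn -1·90°
n=1: pose=(3,1,S); sL=30/13, sR=15/2; mL=255/26, mR=-135/26; mL+mR=60/13 → advance +1; mR−mL=-15 → turn -1·90°
n=2: pose=(3,0,W); sL=24, sR=24/13; mL=336/13, mR=288/13; mL+mR=48 → advance +1; mR−mL=-48/13 → turn -1·90°
n=3: pose=(2,0,N); sL=12/5, sR=60/37; mL=744/185, mR=144/185; mL+mR=24/5 → advance +1; mR−mL=-120/37 → turn -1·90°
n=4: pose=(2,1,E); sL=120/97, sR=24/5; mL=2928/485, mR=-1728/485; mL+mR=240/97 → advance +1; mR−mL=-48/5 → turn -1·90°
n=5: pose=(3,1,S); sL=30/13, sR=15/2; mL=255/26, mR=-135/26; mL+mR=60/13 → advance +1; mR−mL=-15 → turn -1·90°

0 120/97 24/5 2928/485 -1728/485 2 1 E
1 30/13 15/2 255/26 -135/26 3 1 S
2 24 24/13 336/13 288/13 3 0 W
3 12/5 60/37 744/185 144/185 2 0 N
4 120/97 24/5 2928/485 -1728/485 2 1 E
5 30/13 15/2 255/26 -135/26 3 1 S
final 3 0 W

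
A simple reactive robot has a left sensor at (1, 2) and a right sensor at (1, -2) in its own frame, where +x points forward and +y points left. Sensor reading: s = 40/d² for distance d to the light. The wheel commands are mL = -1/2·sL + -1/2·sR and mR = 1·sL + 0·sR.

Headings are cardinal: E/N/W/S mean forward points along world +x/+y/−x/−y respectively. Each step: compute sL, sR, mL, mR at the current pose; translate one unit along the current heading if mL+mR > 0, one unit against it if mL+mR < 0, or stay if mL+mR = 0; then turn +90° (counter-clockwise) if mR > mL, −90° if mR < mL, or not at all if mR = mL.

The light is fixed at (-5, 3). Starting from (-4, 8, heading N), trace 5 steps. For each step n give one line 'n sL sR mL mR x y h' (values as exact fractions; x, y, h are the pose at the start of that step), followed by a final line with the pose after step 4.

0 40/37 8/9 -328/333 40/37 -4 8 N
1 5/2 5/8 -25/16 5/2 -4 9 W
2 40/29 40/29 -40/29 40/29 -5 9 S
3 8/13 40/17 -328/221 8/13 -5 9 E
4 20/29 4/5 -108/145 20/29 -6 9 N
final -6 8 W

n=0: pose=(-4,8,N); sL=40/37, sR=8/9; mL=-328/333, mR=40/37; mL+mR=32/333 → advance +1; mR−mL=688/333 → turn +1·90°
n=1: pose=(-4,9,W); sL=5/2, sR=5/8; mL=-25/16, mR=5/2; mL+mR=15/16 → advance +1; mR−mL=65/16 → turn +1·90°
n=2: pose=(-5,9,S); sL=40/29, sR=40/29; mL=-40/29, mR=40/29; mL+mR=0 → advance +0; mR−mL=80/29 → turn +1·90°
n=3: pose=(-5,9,E); sL=8/13, sR=40/17; mL=-328/221, mR=8/13; mL+mR=-192/221 → advance -1; mR−mL=464/221 → turn +1·90°
n=4: pose=(-6,9,N); sL=20/29, sR=4/5; mL=-108/145, mR=20/29; mL+mR=-8/145 → advance -1; mR−mL=208/145 → turn +1·90°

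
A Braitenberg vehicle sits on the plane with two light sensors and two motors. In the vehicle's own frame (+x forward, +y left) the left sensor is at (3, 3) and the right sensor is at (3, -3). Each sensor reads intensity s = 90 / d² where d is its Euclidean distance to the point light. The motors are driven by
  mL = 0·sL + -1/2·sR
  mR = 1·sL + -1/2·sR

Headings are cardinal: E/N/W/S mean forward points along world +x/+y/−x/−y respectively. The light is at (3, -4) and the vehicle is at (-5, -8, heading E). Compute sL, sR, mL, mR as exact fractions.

45/13 45/37 -45/74 2745/962

left sensor world pos  = (-2, -5); dL² = 26
right sensor world pos = (-2, -11); dR² = 74
sL = 90/26 = 45/13
sR = 90/74 = 45/37
mL = 0·sL + -1/2·sR = -45/74
mR = 1·sL + -1/2·sR = 2745/962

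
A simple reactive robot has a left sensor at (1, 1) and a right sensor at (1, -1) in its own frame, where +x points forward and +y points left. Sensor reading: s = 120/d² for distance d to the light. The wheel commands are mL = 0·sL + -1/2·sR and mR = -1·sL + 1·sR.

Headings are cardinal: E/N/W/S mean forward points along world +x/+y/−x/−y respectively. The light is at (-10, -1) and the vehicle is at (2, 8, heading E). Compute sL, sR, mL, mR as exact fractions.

120/269 120/233 -60/233 4320/62677

left sensor world pos  = (3, 9); dL² = 269
right sensor world pos = (3, 7); dR² = 233
sL = 120/269 = 120/269
sR = 120/233 = 120/233
mL = 0·sL + -1/2·sR = -60/233
mR = -1·sL + 1·sR = 4320/62677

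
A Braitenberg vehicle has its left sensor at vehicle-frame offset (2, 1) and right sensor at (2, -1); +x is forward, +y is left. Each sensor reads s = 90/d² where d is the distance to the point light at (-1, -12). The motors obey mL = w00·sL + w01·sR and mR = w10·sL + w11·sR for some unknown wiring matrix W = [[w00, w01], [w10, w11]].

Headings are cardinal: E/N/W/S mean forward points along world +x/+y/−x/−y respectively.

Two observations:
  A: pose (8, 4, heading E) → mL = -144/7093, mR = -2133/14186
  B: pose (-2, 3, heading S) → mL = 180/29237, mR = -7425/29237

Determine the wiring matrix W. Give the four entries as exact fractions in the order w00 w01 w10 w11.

obs A: pose=(8,4,E) → sL=9/41, sR=45/173, mL=-144/7093, mR=-2133/14186
obs B: pose=(-2,3,S) → sL=90/169, sR=90/173, mL=180/29237, mR=-7425/29237
sensor matrix S = [[9/41, 45/173], [90/169, 90/173]]; det S = -29160/1198717
solve [mL_A; mL_B] = S·[w00; w01] and [mR_A; mR_B] = S·[w10; w11]:
  w00 = 1/2, w01 = -1/2, w10 = 1/2, w11 = -1

1/2 -1/2 1/2 -1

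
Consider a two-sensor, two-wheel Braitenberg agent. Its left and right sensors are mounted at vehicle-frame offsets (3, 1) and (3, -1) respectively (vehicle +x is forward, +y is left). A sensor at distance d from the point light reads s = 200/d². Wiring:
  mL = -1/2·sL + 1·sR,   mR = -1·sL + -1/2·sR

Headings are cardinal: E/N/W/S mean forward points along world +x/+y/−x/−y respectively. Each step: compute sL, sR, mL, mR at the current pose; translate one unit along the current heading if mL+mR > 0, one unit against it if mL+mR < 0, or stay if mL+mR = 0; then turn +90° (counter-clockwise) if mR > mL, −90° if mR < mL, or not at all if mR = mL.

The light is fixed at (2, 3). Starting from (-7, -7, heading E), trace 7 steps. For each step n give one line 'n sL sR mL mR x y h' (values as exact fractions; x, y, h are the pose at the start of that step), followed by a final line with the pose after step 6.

n=0: pose=(-7,-7,E); sL=200/117, sR=200/157; mL=7700/18369, mR=-43100/18369; mL+mR=-11800/6123 → advance -1; mR−mL=-50800/18369 → turn -1·90°
n=1: pose=(-8,-7,S); sL=4/5, sR=20/29; mL=42/145, mR=-166/145; mL+mR=-124/145 → advance -1; mR−mL=-208/145 → turn -1·90°
n=2: pose=(-8,-6,W); sL=200/269, sR=200/233; mL=30500/62677, mR=-73500/62677; mL+mR=-43000/62677 → advance -1; mR−mL=-104000/62677 → turn -1·90°
n=3: pose=(-7,-6,N); sL=25/17, sR=2; mL=43/34, mR=-42/17; mL+mR=-41/34 → advance -1; mR−mL=-127/34 → turn -1·90°
n=4: pose=(-7,-7,E); sL=200/117, sR=200/157; mL=7700/18369, mR=-43100/18369; mL+mR=-11800/6123 → advance -1; mR−mL=-50800/18369 → turn -1·90°
n=5: pose=(-8,-7,S); sL=4/5, sR=20/29; mL=42/145, mR=-166/145; mL+mR=-124/145 → advance -1; mR−mL=-208/145 → turn -1·90°
n=6: pose=(-8,-6,W); sL=200/269, sR=200/233; mL=30500/62677, mR=-73500/62677; mL+mR=-43000/62677 → advance -1; mR−mL=-104000/62677 → turn -1·90°

0 200/117 200/157 7700/18369 -43100/18369 -7 -7 E
1 4/5 20/29 42/145 -166/145 -8 -7 S
2 200/269 200/233 30500/62677 -73500/62677 -8 -6 W
3 25/17 2 43/34 -42/17 -7 -6 N
4 200/117 200/157 7700/18369 -43100/18369 -7 -7 E
5 4/5 20/29 42/145 -166/145 -8 -7 S
6 200/269 200/233 30500/62677 -73500/62677 -8 -6 W
final -7 -6 N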